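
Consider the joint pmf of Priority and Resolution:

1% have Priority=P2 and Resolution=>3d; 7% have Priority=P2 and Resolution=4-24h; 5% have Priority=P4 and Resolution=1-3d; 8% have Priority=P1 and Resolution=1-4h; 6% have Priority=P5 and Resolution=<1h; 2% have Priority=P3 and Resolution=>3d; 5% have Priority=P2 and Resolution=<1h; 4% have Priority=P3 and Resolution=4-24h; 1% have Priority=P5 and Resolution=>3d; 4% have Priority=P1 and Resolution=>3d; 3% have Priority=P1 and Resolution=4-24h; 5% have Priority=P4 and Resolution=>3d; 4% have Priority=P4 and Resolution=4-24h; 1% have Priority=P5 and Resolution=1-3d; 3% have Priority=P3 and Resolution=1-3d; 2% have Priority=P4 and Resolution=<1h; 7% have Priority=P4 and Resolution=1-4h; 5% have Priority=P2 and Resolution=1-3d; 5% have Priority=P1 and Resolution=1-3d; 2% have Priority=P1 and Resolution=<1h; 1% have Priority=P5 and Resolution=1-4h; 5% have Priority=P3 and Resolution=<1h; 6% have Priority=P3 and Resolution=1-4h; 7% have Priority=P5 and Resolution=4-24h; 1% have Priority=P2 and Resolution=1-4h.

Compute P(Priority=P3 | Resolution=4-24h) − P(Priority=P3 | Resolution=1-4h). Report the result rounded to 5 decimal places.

-0.10087

P(Resolution=4-24h) = 0.03 + 0.07 + 0.04 + 0.04 + 0.07 = 0.25; P(Priority=P3 | Resolution=4-24h) = 0.04/0.25 = 0.160000.
P(Resolution=1-4h) = 0.08 + 0.01 + 0.06 + 0.07 + 0.01 = 0.23; P(Priority=P3 | Resolution=1-4h) = 0.06/0.23 = 0.260870.
Difference = -0.10087.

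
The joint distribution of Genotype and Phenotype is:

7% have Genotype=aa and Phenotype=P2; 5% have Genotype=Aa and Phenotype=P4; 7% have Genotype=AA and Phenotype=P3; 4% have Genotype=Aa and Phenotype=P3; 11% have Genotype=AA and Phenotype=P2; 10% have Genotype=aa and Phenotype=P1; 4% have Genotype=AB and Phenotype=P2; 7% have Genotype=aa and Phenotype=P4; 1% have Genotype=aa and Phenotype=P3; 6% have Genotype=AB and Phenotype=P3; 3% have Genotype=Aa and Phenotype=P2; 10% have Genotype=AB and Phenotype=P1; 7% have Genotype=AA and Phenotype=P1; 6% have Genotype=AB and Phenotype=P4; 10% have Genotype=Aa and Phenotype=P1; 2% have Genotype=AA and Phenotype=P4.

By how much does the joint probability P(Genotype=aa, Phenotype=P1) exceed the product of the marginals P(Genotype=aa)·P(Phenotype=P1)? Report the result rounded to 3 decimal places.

0.008

P(Genotype=aa) = 0.10 + 0.07 + 0.01 + 0.07 = 0.25.
P(Phenotype=P1) = 0.07 + 0.10 + 0.10 + 0.10 = 0.37.
P(Genotype=aa, Phenotype=P1) − P(Genotype=aa)P(Phenotype=P1) = 0.10 − 0.25×0.37 = 0.008.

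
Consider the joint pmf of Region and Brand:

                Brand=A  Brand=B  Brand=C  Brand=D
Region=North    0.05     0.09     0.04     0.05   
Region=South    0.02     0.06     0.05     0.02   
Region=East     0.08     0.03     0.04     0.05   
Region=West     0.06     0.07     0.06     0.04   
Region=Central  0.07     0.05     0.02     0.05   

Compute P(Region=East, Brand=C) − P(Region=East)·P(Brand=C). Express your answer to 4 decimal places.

-0.0020

P(Region=East) = 0.08 + 0.03 + 0.04 + 0.05 = 0.20.
P(Brand=C) = 0.04 + 0.05 + 0.04 + 0.06 + 0.02 = 0.21.
P(Region=East, Brand=C) − P(Region=East)P(Brand=C) = 0.04 − 0.20×0.21 = -0.0020.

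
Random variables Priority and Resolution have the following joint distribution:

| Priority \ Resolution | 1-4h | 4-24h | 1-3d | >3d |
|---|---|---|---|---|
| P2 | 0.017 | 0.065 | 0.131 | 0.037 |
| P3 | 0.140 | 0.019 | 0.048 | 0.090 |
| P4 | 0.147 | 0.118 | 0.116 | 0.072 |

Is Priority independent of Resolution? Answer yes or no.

no

P(Priority=P2) = 0.250 and P(Resolution=1-4h) = 0.304, so their product is 0.07600, but P(Priority=P2, Resolution=1-4h) = 0.017. Since these differ, Priority and Resolution are not independent.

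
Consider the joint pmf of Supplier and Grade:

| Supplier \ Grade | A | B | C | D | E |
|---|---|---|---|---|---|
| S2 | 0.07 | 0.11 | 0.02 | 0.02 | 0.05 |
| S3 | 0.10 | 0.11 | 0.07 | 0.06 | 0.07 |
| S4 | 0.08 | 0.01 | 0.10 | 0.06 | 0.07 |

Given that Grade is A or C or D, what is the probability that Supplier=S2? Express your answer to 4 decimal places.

P(Grade=A) = 0.07 + 0.10 + 0.08 = 0.25.
P(Grade=C) = 0.02 + 0.07 + 0.10 = 0.19.
P(Grade=D) = 0.02 + 0.06 + 0.06 = 0.14.
P(Grade ∈ {A, C, D}) = 0.25 + 0.19 + 0.14 = 0.58; P(Supplier=S2, Grade ∈ {A, C, D}) = 0.07 + 0.02 + 0.02 = 0.11.
P(Supplier=S2 | Grade ∈ {A, C, D}) = 0.11/0.58 = 0.1897.

0.1897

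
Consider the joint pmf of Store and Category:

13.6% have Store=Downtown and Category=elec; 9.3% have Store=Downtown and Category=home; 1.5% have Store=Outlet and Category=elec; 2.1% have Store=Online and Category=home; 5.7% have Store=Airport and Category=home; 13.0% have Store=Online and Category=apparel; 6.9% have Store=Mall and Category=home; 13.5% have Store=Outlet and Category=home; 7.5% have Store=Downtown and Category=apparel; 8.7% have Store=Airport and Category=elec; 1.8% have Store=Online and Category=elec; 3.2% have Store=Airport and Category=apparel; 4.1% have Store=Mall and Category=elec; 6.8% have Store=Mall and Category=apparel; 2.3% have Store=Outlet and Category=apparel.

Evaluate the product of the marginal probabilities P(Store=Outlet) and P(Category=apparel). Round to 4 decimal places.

0.0567

P(Store=Outlet) = 0.023 + 0.015 + 0.135 = 0.173.
P(Category=apparel) = 0.075 + 0.068 + 0.032 + 0.023 + 0.130 = 0.328.
Product: 0.173 × 0.328 = 0.0567.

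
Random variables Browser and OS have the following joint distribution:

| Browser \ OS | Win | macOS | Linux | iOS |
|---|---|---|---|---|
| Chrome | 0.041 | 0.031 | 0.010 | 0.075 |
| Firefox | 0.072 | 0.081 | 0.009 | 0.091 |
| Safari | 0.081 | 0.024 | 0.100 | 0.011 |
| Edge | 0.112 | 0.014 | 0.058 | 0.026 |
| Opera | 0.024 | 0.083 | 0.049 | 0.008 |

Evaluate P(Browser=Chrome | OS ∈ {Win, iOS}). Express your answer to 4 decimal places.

P(OS=Win) = 0.041 + 0.072 + 0.081 + 0.112 + 0.024 = 0.330.
P(OS=iOS) = 0.075 + 0.091 + 0.011 + 0.026 + 0.008 = 0.211.
P(OS ∈ {Win, iOS}) = 0.330 + 0.211 = 0.541; P(Browser=Chrome, OS ∈ {Win, iOS}) = 0.041 + 0.075 = 0.116.
P(Browser=Chrome | OS ∈ {Win, iOS}) = 0.116/0.541 = 0.2144.

0.2144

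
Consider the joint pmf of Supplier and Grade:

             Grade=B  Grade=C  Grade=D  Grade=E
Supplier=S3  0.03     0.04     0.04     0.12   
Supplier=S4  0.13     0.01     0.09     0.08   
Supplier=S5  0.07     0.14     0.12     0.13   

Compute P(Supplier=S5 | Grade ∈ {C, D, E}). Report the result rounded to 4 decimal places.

0.5065

P(Grade=C) = 0.04 + 0.01 + 0.14 = 0.19.
P(Grade=D) = 0.04 + 0.09 + 0.12 = 0.25.
P(Grade=E) = 0.12 + 0.08 + 0.13 = 0.33.
P(Grade ∈ {C, D, E}) = 0.19 + 0.25 + 0.33 = 0.77; P(Supplier=S5, Grade ∈ {C, D, E}) = 0.14 + 0.12 + 0.13 = 0.39.
P(Supplier=S5 | Grade ∈ {C, D, E}) = 0.39/0.77 = 0.5065.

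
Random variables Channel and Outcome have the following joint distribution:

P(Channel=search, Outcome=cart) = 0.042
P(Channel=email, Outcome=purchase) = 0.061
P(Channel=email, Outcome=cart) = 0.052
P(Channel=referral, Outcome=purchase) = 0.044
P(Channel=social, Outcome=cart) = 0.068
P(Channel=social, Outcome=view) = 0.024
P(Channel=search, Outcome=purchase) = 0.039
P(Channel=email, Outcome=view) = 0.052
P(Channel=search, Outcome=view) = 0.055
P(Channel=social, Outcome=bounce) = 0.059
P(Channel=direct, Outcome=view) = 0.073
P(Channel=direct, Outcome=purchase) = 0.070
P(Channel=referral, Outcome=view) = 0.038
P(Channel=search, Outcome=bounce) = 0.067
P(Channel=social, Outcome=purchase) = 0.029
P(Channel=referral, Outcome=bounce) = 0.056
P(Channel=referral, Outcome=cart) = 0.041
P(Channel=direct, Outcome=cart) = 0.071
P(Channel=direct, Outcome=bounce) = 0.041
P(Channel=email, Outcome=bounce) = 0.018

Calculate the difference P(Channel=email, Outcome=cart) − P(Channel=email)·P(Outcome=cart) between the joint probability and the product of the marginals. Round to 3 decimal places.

0.002

P(Channel=email) = 0.018 + 0.052 + 0.052 + 0.061 = 0.183.
P(Outcome=cart) = 0.052 + 0.042 + 0.068 + 0.071 + 0.041 = 0.274.
P(Channel=email, Outcome=cart) − P(Channel=email)P(Outcome=cart) = 0.052 − 0.183×0.274 = 0.002.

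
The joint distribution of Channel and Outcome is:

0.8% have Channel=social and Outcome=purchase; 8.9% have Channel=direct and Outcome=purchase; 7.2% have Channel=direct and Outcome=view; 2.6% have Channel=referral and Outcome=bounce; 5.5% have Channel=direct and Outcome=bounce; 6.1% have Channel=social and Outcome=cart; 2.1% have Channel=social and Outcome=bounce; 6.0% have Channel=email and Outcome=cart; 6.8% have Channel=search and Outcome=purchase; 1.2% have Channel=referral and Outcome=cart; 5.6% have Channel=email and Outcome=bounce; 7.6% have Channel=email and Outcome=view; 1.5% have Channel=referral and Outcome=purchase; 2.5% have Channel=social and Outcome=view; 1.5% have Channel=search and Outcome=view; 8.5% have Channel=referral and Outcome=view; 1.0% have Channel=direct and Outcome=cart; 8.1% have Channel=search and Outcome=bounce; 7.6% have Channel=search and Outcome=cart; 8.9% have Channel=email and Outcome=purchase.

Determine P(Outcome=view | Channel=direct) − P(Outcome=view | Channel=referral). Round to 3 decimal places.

P(Channel=direct) = 0.055 + 0.072 + 0.010 + 0.089 = 0.226; P(Outcome=view | Channel=direct) = 0.072/0.226 = 0.3186.
P(Channel=referral) = 0.026 + 0.085 + 0.012 + 0.015 = 0.138; P(Outcome=view | Channel=referral) = 0.085/0.138 = 0.6159.
Difference = -0.297.

-0.297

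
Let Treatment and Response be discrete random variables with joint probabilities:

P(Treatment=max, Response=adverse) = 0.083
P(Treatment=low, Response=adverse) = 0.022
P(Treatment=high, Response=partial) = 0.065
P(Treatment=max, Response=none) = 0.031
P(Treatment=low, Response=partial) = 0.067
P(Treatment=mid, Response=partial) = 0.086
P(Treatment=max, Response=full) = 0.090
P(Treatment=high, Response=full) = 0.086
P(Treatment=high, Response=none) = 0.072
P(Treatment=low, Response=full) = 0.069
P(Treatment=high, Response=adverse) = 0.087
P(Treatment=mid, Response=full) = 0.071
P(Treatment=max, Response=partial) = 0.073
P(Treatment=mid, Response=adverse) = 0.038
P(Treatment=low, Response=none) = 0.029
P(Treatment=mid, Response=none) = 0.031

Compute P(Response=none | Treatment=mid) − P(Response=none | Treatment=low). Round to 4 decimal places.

-0.0179

P(Treatment=mid) = 0.031 + 0.086 + 0.071 + 0.038 = 0.226; P(Response=none | Treatment=mid) = 0.031/0.226 = 0.13717.
P(Treatment=low) = 0.029 + 0.067 + 0.069 + 0.022 = 0.187; P(Response=none | Treatment=low) = 0.029/0.187 = 0.15508.
Difference = -0.0179.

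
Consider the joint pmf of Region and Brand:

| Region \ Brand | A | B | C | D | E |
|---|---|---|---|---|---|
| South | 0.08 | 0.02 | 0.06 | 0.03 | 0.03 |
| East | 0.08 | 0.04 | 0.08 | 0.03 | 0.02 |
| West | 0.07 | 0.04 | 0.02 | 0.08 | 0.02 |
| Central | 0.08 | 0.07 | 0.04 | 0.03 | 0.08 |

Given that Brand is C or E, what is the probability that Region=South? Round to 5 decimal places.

0.25714

P(Brand=C) = 0.06 + 0.08 + 0.02 + 0.04 = 0.20.
P(Brand=E) = 0.03 + 0.02 + 0.02 + 0.08 = 0.15.
P(Brand ∈ {C, E}) = 0.20 + 0.15 = 0.35; P(Region=South, Brand ∈ {C, E}) = 0.06 + 0.03 = 0.09.
P(Region=South | Brand ∈ {C, E}) = 0.09/0.35 = 0.25714.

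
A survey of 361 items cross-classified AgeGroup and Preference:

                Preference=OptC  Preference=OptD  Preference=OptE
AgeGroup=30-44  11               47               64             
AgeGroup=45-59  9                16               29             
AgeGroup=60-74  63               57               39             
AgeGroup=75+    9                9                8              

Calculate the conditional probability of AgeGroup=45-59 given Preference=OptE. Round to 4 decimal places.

0.2071

Total with Preference=OptE: 64 + 29 + 39 + 8 = 140.
P(AgeGroup=45-59 | Preference=OptE) = 29/140 = 0.2071.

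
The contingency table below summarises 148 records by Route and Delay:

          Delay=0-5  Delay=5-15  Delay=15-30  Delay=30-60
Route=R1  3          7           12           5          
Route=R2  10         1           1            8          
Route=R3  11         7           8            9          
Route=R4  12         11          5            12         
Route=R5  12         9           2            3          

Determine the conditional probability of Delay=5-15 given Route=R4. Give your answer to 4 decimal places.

Total with Route=R4: 12 + 11 + 5 + 12 = 40.
P(Delay=5-15 | Route=R4) = 11/40 = 0.2750.

0.2750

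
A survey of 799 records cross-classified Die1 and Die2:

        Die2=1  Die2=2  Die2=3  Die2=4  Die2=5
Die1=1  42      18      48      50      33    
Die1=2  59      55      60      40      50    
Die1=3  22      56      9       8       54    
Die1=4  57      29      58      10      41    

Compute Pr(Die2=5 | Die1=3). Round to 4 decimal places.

Total with Die1=3: 22 + 56 + 9 + 8 + 54 = 149.
P(Die2=5 | Die1=3) = 54/149 = 0.3624.

0.3624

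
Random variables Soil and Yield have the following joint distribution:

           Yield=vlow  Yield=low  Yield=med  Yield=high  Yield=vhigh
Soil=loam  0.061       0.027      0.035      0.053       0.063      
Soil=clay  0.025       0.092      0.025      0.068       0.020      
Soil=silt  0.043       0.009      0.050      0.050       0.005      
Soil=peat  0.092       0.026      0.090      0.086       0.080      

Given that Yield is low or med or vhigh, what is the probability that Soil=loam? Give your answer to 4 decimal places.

P(Yield=low) = 0.027 + 0.092 + 0.009 + 0.026 = 0.154.
P(Yield=med) = 0.035 + 0.025 + 0.050 + 0.090 = 0.200.
P(Yield=vhigh) = 0.063 + 0.020 + 0.005 + 0.080 = 0.168.
P(Yield ∈ {low, med, vhigh}) = 0.154 + 0.200 + 0.168 = 0.522; P(Soil=loam, Yield ∈ {low, med, vhigh}) = 0.027 + 0.035 + 0.063 = 0.125.
P(Soil=loam | Yield ∈ {low, med, vhigh}) = 0.125/0.522 = 0.2395.

0.2395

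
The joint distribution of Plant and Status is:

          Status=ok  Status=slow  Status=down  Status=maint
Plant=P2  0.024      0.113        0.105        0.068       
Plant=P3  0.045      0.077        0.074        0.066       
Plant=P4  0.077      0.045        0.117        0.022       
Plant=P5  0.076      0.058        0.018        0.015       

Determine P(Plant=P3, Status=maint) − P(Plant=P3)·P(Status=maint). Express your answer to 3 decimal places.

0.021

P(Plant=P3) = 0.045 + 0.077 + 0.074 + 0.066 = 0.262.
P(Status=maint) = 0.068 + 0.066 + 0.022 + 0.015 = 0.171.
P(Plant=P3, Status=maint) − P(Plant=P3)P(Status=maint) = 0.066 − 0.262×0.171 = 0.021.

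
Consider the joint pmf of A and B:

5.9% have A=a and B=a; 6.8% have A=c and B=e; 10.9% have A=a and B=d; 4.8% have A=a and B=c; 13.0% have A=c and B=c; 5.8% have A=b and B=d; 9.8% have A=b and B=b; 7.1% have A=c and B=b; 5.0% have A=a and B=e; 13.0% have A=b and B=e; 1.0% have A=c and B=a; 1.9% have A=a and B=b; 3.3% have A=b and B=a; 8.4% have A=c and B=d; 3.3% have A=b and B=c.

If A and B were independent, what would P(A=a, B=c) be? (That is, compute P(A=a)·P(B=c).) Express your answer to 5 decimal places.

P(A=a) = 0.059 + 0.019 + 0.048 + 0.109 + 0.050 = 0.285.
P(B=c) = 0.048 + 0.033 + 0.130 = 0.211.
Product: 0.285 × 0.211 = 0.06014.

0.06014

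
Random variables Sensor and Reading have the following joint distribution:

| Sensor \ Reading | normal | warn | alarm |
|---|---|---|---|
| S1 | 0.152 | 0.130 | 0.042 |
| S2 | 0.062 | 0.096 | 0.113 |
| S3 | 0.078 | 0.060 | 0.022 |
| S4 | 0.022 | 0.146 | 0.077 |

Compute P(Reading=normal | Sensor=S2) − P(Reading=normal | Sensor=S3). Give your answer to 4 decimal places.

-0.2587

P(Sensor=S2) = 0.062 + 0.096 + 0.113 = 0.271; P(Reading=normal | Sensor=S2) = 0.062/0.271 = 0.22878.
P(Sensor=S3) = 0.078 + 0.060 + 0.022 = 0.160; P(Reading=normal | Sensor=S3) = 0.078/0.160 = 0.48750.
Difference = -0.2587.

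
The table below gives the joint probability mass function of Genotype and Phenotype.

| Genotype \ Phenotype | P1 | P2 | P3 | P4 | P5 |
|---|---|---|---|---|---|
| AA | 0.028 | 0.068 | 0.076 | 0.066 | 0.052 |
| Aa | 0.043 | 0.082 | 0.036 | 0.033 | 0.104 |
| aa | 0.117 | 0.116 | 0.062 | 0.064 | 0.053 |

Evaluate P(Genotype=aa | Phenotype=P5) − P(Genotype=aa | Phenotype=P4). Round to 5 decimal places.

-0.13905

P(Phenotype=P5) = 0.052 + 0.104 + 0.053 = 0.209; P(Genotype=aa | Phenotype=P5) = 0.053/0.209 = 0.253589.
P(Phenotype=P4) = 0.066 + 0.033 + 0.064 = 0.163; P(Genotype=aa | Phenotype=P4) = 0.064/0.163 = 0.392638.
Difference = -0.13905.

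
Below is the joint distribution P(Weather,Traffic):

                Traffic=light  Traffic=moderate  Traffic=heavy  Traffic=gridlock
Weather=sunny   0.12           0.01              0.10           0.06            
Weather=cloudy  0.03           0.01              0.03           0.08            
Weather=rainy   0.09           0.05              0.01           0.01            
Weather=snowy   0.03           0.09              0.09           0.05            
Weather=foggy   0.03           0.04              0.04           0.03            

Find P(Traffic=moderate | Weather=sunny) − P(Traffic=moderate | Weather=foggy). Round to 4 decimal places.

-0.2512

P(Weather=sunny) = 0.12 + 0.01 + 0.10 + 0.06 = 0.29; P(Traffic=moderate | Weather=sunny) = 0.01/0.29 = 0.03448.
P(Weather=foggy) = 0.03 + 0.04 + 0.04 + 0.03 = 0.14; P(Traffic=moderate | Weather=foggy) = 0.04/0.14 = 0.28571.
Difference = -0.2512.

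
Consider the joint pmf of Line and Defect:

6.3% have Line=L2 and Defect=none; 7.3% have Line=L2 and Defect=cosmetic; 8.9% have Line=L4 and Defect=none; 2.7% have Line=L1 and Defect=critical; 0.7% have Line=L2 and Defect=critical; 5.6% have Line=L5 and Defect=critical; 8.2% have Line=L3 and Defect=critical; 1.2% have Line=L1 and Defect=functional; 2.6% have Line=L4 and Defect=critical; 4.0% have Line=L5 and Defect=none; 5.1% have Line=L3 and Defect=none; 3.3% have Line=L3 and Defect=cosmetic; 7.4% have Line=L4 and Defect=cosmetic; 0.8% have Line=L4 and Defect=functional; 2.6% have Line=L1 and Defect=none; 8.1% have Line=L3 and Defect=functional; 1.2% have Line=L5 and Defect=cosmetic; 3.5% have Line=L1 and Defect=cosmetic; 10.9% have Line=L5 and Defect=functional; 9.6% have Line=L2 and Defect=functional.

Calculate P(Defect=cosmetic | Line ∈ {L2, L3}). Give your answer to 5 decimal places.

P(Line=L2) = 0.063 + 0.073 + 0.096 + 0.007 = 0.239.
P(Line=L3) = 0.051 + 0.033 + 0.081 + 0.082 = 0.247.
P(Line ∈ {L2, L3}) = 0.239 + 0.247 = 0.486; P(Defect=cosmetic, Line ∈ {L2, L3}) = 0.073 + 0.033 = 0.106.
P(Defect=cosmetic | Line ∈ {L2, L3}) = 0.106/0.486 = 0.21811.

0.21811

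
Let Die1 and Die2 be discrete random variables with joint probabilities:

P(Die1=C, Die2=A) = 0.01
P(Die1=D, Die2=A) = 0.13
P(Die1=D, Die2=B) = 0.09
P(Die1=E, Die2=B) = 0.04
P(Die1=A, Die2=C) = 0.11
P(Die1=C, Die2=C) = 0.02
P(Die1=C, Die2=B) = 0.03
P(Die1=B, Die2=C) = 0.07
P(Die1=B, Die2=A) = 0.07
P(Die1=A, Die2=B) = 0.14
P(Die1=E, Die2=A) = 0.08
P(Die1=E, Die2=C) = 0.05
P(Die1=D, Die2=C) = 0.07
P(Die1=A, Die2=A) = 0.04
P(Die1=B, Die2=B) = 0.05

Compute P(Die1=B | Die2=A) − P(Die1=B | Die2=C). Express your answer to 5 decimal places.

-0.00663

P(Die2=A) = 0.04 + 0.07 + 0.01 + 0.13 + 0.08 = 0.33; P(Die1=B | Die2=A) = 0.07/0.33 = 0.212121.
P(Die2=C) = 0.11 + 0.07 + 0.02 + 0.07 + 0.05 = 0.32; P(Die1=B | Die2=C) = 0.07/0.32 = 0.218750.
Difference = -0.00663.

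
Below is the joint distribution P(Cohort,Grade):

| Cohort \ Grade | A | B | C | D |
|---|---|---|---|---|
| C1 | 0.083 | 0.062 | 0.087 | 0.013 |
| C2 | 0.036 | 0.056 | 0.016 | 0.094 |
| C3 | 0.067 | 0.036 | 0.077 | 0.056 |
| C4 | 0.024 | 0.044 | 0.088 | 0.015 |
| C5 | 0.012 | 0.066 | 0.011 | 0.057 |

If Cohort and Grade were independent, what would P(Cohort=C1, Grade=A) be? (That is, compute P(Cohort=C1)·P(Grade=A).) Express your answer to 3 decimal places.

P(Cohort=C1) = 0.083 + 0.062 + 0.087 + 0.013 = 0.245.
P(Grade=A) = 0.083 + 0.036 + 0.067 + 0.024 + 0.012 = 0.222.
Product: 0.245 × 0.222 = 0.054.

0.054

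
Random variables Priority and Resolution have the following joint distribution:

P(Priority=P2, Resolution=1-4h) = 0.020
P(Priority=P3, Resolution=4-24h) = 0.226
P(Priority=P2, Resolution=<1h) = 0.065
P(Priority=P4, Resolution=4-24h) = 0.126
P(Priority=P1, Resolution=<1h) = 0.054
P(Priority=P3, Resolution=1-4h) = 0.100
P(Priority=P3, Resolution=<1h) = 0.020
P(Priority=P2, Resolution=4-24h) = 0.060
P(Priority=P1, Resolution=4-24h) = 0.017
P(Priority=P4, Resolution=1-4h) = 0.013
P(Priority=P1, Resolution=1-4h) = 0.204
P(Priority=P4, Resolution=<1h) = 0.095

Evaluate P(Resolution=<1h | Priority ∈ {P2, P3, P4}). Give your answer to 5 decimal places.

0.24828

P(Priority=P2) = 0.065 + 0.020 + 0.060 = 0.145.
P(Priority=P3) = 0.020 + 0.100 + 0.226 = 0.346.
P(Priority=P4) = 0.095 + 0.013 + 0.126 = 0.234.
P(Priority ∈ {P2, P3, P4}) = 0.145 + 0.346 + 0.234 = 0.725; P(Resolution=<1h, Priority ∈ {P2, P3, P4}) = 0.065 + 0.020 + 0.095 = 0.180.
P(Resolution=<1h | Priority ∈ {P2, P3, P4}) = 0.180/0.725 = 0.24828.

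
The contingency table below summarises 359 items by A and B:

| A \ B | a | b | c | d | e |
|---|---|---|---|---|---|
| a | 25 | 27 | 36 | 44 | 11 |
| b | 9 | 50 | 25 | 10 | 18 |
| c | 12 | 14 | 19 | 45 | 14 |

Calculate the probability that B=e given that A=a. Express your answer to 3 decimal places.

0.077

Total with A=a: 25 + 27 + 36 + 44 + 11 = 143.
P(B=e | A=a) = 11/143 = 0.077.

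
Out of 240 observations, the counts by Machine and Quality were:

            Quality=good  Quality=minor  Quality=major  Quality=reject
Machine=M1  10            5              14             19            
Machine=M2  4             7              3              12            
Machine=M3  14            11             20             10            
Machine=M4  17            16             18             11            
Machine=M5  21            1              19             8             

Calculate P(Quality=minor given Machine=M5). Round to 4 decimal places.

0.0204

Total with Machine=M5: 21 + 1 + 19 + 8 = 49.
P(Quality=minor | Machine=M5) = 1/49 = 0.0204.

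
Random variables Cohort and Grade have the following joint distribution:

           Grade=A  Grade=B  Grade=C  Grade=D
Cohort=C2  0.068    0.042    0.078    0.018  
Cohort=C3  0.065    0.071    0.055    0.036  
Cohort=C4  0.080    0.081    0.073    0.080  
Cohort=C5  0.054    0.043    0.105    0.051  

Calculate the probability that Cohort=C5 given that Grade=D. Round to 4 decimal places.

0.2757

P(Grade=D) = 0.018 + 0.036 + 0.080 + 0.051 = 0.185.
P(Cohort=C5 | Grade=D) = 0.051/0.185 = 0.2757.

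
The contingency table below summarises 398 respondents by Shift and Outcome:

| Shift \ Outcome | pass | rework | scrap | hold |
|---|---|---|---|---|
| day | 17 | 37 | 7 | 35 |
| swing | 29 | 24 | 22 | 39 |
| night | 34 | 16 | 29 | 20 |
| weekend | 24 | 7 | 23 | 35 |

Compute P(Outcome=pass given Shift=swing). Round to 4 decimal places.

0.2544

Total with Shift=swing: 29 + 24 + 22 + 39 = 114.
P(Outcome=pass | Shift=swing) = 29/114 = 0.2544.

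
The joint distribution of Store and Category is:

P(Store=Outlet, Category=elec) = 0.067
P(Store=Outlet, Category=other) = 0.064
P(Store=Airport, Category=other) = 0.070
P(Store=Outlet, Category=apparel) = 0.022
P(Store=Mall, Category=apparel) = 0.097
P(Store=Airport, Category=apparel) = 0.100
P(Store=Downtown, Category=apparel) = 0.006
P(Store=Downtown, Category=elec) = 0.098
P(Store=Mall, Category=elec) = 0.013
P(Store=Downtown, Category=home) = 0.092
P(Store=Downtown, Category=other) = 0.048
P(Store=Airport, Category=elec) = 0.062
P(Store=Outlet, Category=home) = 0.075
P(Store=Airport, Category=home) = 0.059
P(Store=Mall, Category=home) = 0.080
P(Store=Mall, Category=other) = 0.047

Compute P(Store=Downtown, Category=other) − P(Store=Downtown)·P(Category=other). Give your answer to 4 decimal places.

P(Store=Downtown) = 0.006 + 0.098 + 0.092 + 0.048 = 0.244.
P(Category=other) = 0.048 + 0.047 + 0.070 + 0.064 = 0.229.
P(Store=Downtown, Category=other) − P(Store=Downtown)P(Category=other) = 0.048 − 0.244×0.229 = -0.0079.

-0.0079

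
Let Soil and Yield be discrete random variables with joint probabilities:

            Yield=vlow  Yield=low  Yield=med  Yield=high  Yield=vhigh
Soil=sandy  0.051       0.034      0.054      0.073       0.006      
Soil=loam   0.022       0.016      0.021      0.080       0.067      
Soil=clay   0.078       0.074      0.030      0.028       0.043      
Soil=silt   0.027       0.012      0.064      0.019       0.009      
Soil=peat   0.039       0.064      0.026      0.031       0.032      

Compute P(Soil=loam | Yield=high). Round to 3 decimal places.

0.346

P(Yield=high) = 0.073 + 0.080 + 0.028 + 0.019 + 0.031 = 0.231.
P(Soil=loam | Yield=high) = 0.080/0.231 = 0.346.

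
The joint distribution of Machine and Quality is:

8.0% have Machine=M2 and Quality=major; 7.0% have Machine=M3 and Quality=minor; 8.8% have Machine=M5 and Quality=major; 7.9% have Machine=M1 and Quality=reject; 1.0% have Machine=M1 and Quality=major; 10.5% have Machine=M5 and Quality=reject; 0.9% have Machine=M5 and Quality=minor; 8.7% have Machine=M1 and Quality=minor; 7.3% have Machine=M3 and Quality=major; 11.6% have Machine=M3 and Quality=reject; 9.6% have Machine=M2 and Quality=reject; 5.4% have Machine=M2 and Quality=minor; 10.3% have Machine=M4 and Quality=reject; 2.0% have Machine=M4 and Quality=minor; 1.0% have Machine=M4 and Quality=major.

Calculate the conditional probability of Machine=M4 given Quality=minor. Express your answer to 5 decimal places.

P(Quality=minor) = 0.087 + 0.054 + 0.070 + 0.020 + 0.009 = 0.240.
P(Machine=M4 | Quality=minor) = 0.020/0.240 = 0.08333.

0.08333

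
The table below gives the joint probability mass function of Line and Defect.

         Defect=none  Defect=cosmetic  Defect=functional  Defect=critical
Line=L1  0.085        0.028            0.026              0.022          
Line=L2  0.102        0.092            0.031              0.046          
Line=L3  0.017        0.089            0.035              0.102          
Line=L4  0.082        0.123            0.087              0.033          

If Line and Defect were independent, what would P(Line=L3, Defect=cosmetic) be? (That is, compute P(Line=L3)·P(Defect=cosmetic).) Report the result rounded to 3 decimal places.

P(Line=L3) = 0.017 + 0.089 + 0.035 + 0.102 = 0.243.
P(Defect=cosmetic) = 0.028 + 0.092 + 0.089 + 0.123 = 0.332.
Product: 0.243 × 0.332 = 0.081.

0.081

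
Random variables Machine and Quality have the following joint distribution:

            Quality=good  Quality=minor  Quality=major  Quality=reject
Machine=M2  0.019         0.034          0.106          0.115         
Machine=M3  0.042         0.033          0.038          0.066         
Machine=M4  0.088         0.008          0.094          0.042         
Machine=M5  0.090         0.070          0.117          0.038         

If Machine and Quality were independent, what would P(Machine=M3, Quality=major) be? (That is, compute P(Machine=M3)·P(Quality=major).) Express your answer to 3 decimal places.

P(Machine=M3) = 0.042 + 0.033 + 0.038 + 0.066 = 0.179.
P(Quality=major) = 0.106 + 0.038 + 0.094 + 0.117 = 0.355.
Product: 0.179 × 0.355 = 0.064.

0.064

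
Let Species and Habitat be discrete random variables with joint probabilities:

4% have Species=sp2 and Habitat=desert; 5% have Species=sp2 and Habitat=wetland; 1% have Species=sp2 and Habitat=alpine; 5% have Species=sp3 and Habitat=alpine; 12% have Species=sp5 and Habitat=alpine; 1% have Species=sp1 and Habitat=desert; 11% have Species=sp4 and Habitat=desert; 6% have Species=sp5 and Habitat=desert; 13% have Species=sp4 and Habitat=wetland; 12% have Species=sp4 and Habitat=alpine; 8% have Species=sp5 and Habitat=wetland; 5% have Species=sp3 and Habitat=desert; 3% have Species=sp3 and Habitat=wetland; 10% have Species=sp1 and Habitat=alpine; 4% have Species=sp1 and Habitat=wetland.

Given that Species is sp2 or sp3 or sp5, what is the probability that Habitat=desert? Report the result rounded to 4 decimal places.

0.3061

P(Species=sp2) = 0.05 + 0.04 + 0.01 = 0.10.
P(Species=sp3) = 0.03 + 0.05 + 0.05 = 0.13.
P(Species=sp5) = 0.08 + 0.06 + 0.12 = 0.26.
P(Species ∈ {sp2, sp3, sp5}) = 0.10 + 0.13 + 0.26 = 0.49; P(Habitat=desert, Species ∈ {sp2, sp3, sp5}) = 0.04 + 0.05 + 0.06 = 0.15.
P(Habitat=desert | Species ∈ {sp2, sp3, sp5}) = 0.15/0.49 = 0.3061.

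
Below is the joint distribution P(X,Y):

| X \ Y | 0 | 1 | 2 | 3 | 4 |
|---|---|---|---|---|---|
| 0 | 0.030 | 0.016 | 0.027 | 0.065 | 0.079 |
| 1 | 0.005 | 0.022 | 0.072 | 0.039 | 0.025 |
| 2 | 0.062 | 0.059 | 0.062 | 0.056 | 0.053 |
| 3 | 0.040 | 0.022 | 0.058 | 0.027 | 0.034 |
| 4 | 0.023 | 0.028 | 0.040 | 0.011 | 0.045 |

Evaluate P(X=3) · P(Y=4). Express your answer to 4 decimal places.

0.0427

P(X=3) = 0.040 + 0.022 + 0.058 + 0.027 + 0.034 = 0.181.
P(Y=4) = 0.079 + 0.025 + 0.053 + 0.034 + 0.045 = 0.236.
Product: 0.181 × 0.236 = 0.0427.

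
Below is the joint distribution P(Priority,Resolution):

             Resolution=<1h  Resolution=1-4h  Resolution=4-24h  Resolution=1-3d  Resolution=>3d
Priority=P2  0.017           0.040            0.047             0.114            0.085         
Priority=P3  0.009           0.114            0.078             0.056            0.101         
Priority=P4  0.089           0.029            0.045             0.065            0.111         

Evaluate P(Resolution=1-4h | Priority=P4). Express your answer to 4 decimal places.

P(Priority=P4) = 0.089 + 0.029 + 0.045 + 0.065 + 0.111 = 0.339.
P(Resolution=1-4h | Priority=P4) = 0.029/0.339 = 0.0855.

0.0855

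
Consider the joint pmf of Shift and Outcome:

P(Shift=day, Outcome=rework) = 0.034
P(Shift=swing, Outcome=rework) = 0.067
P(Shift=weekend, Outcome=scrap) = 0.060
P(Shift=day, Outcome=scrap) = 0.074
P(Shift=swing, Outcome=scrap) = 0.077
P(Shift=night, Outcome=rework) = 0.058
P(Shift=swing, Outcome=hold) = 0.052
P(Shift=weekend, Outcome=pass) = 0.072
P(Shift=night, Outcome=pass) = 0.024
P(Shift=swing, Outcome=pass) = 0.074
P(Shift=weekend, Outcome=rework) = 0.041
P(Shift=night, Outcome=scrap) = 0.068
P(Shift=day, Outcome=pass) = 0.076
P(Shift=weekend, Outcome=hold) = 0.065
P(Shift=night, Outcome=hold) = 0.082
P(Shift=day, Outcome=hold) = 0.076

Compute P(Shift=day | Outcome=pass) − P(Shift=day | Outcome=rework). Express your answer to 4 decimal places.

0.1389

P(Outcome=pass) = 0.076 + 0.074 + 0.024 + 0.072 = 0.246; P(Shift=day | Outcome=pass) = 0.076/0.246 = 0.30894.
P(Outcome=rework) = 0.034 + 0.067 + 0.058 + 0.041 = 0.200; P(Shift=day | Outcome=rework) = 0.034/0.200 = 0.17000.
Difference = 0.1389.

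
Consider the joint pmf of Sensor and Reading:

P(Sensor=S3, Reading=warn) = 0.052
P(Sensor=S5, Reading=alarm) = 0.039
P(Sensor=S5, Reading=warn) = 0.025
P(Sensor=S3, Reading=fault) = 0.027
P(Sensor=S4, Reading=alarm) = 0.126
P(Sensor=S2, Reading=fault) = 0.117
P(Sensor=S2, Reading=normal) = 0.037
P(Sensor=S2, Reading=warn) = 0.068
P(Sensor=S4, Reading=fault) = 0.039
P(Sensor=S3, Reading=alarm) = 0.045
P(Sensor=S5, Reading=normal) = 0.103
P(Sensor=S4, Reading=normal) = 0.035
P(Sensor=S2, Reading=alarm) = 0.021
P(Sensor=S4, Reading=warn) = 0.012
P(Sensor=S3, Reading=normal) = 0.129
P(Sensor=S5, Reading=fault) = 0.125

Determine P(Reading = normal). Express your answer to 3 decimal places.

0.304

P(Reading=normal) = 0.037 + 0.129 + 0.035 + 0.103 = 0.304.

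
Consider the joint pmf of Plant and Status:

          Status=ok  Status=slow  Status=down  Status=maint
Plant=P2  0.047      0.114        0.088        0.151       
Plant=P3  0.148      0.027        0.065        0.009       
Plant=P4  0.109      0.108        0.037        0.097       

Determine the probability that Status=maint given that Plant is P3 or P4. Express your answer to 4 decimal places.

0.1767

P(Plant=P3) = 0.148 + 0.027 + 0.065 + 0.009 = 0.249.
P(Plant=P4) = 0.109 + 0.108 + 0.037 + 0.097 = 0.351.
P(Plant ∈ {P3, P4}) = 0.249 + 0.351 = 0.600; P(Status=maint, Plant ∈ {P3, P4}) = 0.009 + 0.097 = 0.106.
P(Status=maint | Plant ∈ {P3, P4}) = 0.106/0.600 = 0.1767.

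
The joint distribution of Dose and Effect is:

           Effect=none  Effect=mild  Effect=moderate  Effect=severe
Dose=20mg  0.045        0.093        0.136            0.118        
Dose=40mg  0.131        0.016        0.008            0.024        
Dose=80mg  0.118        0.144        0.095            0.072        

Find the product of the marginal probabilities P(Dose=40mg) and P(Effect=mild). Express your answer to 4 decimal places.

0.0453

P(Dose=40mg) = 0.131 + 0.016 + 0.008 + 0.024 = 0.179.
P(Effect=mild) = 0.093 + 0.016 + 0.144 = 0.253.
Product: 0.179 × 0.253 = 0.0453.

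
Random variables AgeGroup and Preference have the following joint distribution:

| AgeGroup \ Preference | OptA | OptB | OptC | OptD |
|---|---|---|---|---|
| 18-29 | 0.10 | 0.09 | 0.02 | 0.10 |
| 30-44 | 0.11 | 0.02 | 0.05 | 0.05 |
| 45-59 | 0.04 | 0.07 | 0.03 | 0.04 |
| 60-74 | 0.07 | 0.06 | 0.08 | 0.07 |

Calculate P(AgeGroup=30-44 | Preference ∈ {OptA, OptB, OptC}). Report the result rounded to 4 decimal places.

0.2432

P(Preference=OptA) = 0.10 + 0.11 + 0.04 + 0.07 = 0.32.
P(Preference=OptB) = 0.09 + 0.02 + 0.07 + 0.06 = 0.24.
P(Preference=OptC) = 0.02 + 0.05 + 0.03 + 0.08 = 0.18.
P(Preference ∈ {OptA, OptB, OptC}) = 0.32 + 0.24 + 0.18 = 0.74; P(AgeGroup=30-44, Preference ∈ {OptA, OptB, OptC}) = 0.11 + 0.02 + 0.05 = 0.18.
P(AgeGroup=30-44 | Preference ∈ {OptA, OptB, OptC}) = 0.18/0.74 = 0.2432.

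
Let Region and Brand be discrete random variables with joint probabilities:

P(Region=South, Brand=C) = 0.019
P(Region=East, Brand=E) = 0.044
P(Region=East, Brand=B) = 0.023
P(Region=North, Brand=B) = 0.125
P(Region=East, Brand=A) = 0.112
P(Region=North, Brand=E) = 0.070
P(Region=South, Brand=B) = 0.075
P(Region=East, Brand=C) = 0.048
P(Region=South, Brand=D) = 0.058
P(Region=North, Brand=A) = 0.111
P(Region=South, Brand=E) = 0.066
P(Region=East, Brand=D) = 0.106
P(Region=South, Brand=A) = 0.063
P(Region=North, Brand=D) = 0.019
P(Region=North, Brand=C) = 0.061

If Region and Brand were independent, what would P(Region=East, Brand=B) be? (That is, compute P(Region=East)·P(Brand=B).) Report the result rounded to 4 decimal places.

P(Region=East) = 0.112 + 0.023 + 0.048 + 0.106 + 0.044 = 0.333.
P(Brand=B) = 0.125 + 0.075 + 0.023 = 0.223.
Product: 0.333 × 0.223 = 0.0743.

0.0743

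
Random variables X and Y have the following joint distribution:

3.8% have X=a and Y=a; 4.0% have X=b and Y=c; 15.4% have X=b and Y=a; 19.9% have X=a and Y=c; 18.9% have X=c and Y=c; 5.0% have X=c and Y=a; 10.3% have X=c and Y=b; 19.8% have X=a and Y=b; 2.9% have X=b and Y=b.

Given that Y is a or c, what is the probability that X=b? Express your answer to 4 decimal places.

P(Y=a) = 0.038 + 0.154 + 0.050 = 0.242.
P(Y=c) = 0.199 + 0.040 + 0.189 = 0.428.
P(Y ∈ {a, c}) = 0.242 + 0.428 = 0.670; P(X=b, Y ∈ {a, c}) = 0.154 + 0.040 = 0.194.
P(X=b | Y ∈ {a, c}) = 0.194/0.670 = 0.2896.

0.2896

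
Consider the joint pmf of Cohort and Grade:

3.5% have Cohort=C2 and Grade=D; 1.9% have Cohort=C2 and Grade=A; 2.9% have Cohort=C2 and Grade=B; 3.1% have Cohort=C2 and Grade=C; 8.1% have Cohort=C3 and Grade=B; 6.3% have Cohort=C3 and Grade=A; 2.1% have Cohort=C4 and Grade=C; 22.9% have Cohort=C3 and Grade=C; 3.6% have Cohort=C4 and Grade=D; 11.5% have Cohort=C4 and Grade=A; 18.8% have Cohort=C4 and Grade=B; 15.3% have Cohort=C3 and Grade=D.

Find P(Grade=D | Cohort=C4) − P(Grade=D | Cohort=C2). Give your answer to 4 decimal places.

-0.2070

P(Cohort=C4) = 0.115 + 0.188 + 0.021 + 0.036 = 0.360; P(Grade=D | Cohort=C4) = 0.036/0.360 = 0.10000.
P(Cohort=C2) = 0.019 + 0.029 + 0.031 + 0.035 = 0.114; P(Grade=D | Cohort=C2) = 0.035/0.114 = 0.30702.
Difference = -0.2070.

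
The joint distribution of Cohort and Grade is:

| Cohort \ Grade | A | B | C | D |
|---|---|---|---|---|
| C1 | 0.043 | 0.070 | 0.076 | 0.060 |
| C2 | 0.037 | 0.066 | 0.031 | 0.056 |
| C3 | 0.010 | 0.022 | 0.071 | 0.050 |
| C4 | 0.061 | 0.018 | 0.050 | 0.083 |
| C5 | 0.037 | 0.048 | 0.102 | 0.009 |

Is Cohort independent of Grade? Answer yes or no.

no

P(Cohort=C5) = 0.196 and P(Grade=D) = 0.258, so their product is 0.05057, but P(Cohort=C5, Grade=D) = 0.009. Since these differ, Cohort and Grade are not independent.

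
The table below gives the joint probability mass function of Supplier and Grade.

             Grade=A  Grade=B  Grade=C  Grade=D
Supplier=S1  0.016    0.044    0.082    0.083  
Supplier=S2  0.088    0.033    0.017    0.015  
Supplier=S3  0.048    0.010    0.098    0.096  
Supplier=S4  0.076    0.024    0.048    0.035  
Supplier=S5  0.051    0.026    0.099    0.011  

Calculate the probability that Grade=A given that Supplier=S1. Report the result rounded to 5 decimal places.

P(Supplier=S1) = 0.016 + 0.044 + 0.082 + 0.083 = 0.225.
P(Grade=A | Supplier=S1) = 0.016/0.225 = 0.07111.

0.07111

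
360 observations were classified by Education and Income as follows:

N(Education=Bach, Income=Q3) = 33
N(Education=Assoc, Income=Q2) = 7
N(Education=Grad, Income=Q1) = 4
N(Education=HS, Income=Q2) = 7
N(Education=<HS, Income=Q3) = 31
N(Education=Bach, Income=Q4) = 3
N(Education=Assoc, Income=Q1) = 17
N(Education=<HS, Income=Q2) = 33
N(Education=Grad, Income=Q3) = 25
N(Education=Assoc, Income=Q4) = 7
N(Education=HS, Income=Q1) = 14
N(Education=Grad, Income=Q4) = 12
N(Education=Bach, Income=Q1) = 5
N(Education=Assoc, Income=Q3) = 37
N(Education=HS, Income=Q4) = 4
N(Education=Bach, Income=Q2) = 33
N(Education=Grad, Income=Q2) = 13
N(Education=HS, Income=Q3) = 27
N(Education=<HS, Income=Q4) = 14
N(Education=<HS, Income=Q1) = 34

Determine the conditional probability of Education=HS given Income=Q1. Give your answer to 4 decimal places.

0.1892

Total with Income=Q1: 34 + 14 + 17 + 5 + 4 = 74.
P(Education=HS | Income=Q1) = 14/74 = 0.1892.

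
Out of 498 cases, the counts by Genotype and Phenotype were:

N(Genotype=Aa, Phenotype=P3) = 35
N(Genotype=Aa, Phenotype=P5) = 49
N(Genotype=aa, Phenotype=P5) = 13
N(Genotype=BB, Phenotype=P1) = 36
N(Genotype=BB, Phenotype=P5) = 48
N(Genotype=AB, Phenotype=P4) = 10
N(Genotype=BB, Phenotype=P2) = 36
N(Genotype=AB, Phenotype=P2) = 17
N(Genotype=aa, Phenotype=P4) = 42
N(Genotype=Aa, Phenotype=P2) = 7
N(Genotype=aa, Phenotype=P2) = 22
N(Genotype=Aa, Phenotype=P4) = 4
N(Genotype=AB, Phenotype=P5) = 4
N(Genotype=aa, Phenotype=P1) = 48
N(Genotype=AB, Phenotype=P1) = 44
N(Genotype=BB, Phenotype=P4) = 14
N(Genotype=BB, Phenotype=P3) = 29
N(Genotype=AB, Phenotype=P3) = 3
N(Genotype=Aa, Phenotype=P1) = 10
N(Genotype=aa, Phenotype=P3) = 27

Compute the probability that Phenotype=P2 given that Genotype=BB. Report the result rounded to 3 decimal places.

Total with Genotype=BB: 36 + 36 + 29 + 14 + 48 = 163.
P(Phenotype=P2 | Genotype=BB) = 36/163 = 0.221.

0.221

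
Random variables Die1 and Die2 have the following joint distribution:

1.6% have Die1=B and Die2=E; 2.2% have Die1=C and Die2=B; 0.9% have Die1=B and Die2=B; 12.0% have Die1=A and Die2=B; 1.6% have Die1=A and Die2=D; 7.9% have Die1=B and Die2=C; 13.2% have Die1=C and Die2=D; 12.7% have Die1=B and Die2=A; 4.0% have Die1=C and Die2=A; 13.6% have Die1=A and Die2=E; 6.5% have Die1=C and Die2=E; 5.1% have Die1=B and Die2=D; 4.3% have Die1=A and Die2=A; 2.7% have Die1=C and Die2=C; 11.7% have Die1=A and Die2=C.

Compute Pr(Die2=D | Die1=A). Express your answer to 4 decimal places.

P(Die1=A) = 0.043 + 0.120 + 0.117 + 0.016 + 0.136 = 0.432.
P(Die2=D | Die1=A) = 0.016/0.432 = 0.0370.

0.0370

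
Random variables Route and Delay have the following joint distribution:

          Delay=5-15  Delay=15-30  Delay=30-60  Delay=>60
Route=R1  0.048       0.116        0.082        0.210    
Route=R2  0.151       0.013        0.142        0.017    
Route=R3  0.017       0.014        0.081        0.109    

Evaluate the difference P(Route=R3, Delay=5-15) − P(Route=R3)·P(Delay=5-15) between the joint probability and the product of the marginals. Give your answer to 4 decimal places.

-0.0307

P(Route=R3) = 0.017 + 0.014 + 0.081 + 0.109 = 0.221.
P(Delay=5-15) = 0.048 + 0.151 + 0.017 = 0.216.
P(Route=R3, Delay=5-15) − P(Route=R3)P(Delay=5-15) = 0.017 − 0.221×0.216 = -0.0307.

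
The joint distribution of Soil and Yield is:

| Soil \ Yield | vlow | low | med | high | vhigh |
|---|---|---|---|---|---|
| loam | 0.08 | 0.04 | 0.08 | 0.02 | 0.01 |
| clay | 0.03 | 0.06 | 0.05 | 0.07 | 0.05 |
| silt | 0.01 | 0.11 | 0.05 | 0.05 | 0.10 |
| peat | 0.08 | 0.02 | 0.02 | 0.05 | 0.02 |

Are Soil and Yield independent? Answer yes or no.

P(Soil=silt) = 0.32 and P(Yield=vlow) = 0.20, so their product is 0.0640, but P(Soil=silt, Yield=vlow) = 0.01. Since these differ, Soil and Yield are not independent.

no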